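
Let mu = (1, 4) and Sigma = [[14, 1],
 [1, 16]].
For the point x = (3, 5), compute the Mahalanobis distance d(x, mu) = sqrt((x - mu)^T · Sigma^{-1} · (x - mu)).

Step 1 — centre the observation: (x - mu) = (2, 1).

Step 2 — invert Sigma. det(Sigma) = 14·16 - (1)² = 223.
  Sigma^{-1} = (1/det) · [[d, -b], [-b, a]] = [[0.0717, -0.0045],
 [-0.0045, 0.0628]].

Step 3 — form the quadratic (x - mu)^T · Sigma^{-1} · (x - mu):
  Sigma^{-1} · (x - mu) = (0.139, 0.0538).
  (x - mu)^T · [Sigma^{-1} · (x - mu)] = (2)·(0.139) + (1)·(0.0538) = 0.3318.

Step 4 — take square root: d = √(0.3318) ≈ 0.5761.

d(x, mu) = √(0.3318) ≈ 0.5761


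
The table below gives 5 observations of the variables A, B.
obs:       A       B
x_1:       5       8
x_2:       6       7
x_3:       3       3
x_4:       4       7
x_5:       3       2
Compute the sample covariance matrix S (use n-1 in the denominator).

Step 1 — column means:
  mean(A) = (5 + 6 + 3 + 4 + 3) / 5 = 21/5 = 4.2
  mean(B) = (8 + 7 + 3 + 7 + 2) / 5 = 27/5 = 5.4

Step 2 — sample covariance S[i,j] = (1/(n-1)) · Σ_k (x_{k,i} - mean_i) · (x_{k,j} - mean_j), with n-1 = 4.
  S[A,A] = ((0.8)·(0.8) + (1.8)·(1.8) + (-1.2)·(-1.2) + (-0.2)·(-0.2) + (-1.2)·(-1.2)) / 4 = 6.8/4 = 1.7
  S[A,B] = ((0.8)·(2.6) + (1.8)·(1.6) + (-1.2)·(-2.4) + (-0.2)·(1.6) + (-1.2)·(-3.4)) / 4 = 11.6/4 = 2.9
  S[B,B] = ((2.6)·(2.6) + (1.6)·(1.6) + (-2.4)·(-2.4) + (1.6)·(1.6) + (-3.4)·(-3.4)) / 4 = 29.2/4 = 7.3

S is symmetric (S[j,i] = S[i,j]). Assembling:

S = [[1.7, 2.9],
 [2.9, 7.3]]


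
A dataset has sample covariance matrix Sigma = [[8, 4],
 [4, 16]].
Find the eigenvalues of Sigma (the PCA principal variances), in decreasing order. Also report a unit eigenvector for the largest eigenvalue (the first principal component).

Step 1 — characteristic polynomial of 2×2 Sigma:
  det(Sigma - λI) = λ² - trace · λ + det = 0.
  trace = 8 + 16 = 24, det = 8·16 - (4)² = 112.
Step 2 — discriminant:
  Δ = trace² - 4·det = 576 - 448 = 128.
Step 3 — eigenvalues:
  λ = (trace ± √Δ)/2 = (24 ± 11.3137)/2,
  λ_1 = 17.6569,  λ_2 = 6.3431.

Step 4 — unit eigenvector for λ_1: solve (Sigma - λ_1 I)v = 0. First row:
  (8 - 17.6569)·v_x + (4)·v_y = 0, i.e. (-9.6569)·v_x + (4)·v_y = 0,
  so v ∝ (b, λ_1 - a) = (4, 9.6569) = u.
  ||u|| = √((4)² + (9.6569)²) = √(109.2548) ≈ 10.4525,
  v_1 = u/||u|| ≈ (0.3827, 0.9239) (||v_1|| = 1).

λ_1 = 17.6569,  λ_2 = 6.3431;  v_1 ≈ (0.3827, 0.9239)


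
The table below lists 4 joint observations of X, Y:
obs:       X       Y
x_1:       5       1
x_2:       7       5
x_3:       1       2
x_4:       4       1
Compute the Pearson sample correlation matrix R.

Step 1 — column means:
  mean(X) = (5 + 7 + 1 + 4) / 4 = 17/4 = 4.25
  mean(Y) = (1 + 5 + 2 + 1) / 4 = 9/4 = 2.25

Step 2 — sample variances and covariances s[i,j] = (1/(n-1)) · Σ_k (x_{k,i} - mean_i) · (x_{k,j} - mean_j), with n-1 = 3:
  s[X,X] = ((0.75)·(0.75) + (2.75)·(2.75) + (-3.25)·(-3.25) + (-0.25)·(-0.25)) / 3 = 18.75/3 = 6.25
  s[X,Y] = ((0.75)·(-1.25) + (2.75)·(2.75) + (-3.25)·(-0.25) + (-0.25)·(-1.25)) / 3 = 7.75/3 = 2.5833
  s[Y,Y] = ((-1.25)·(-1.25) + (2.75)·(2.75) + (-0.25)·(-0.25) + (-1.25)·(-1.25)) / 3 = 10.75/3 = 3.5833
  Sample standard deviations s_i = √(s[i,i]):
  s(X) = √(6.25) = 2.5
  s(Y) = √(3.5833) = 1.893

Step 3 — r_{ij} = s_{ij} / (s_i · s_j):
  r[X,X] = 1 (diagonal).
  r[X,Y] = 2.5833 / (2.5 · 1.893) = 2.5833 / 4.7324 = 0.5459
  r[Y,Y] = 1 (diagonal).

R is symmetric with unit diagonal. Assembling:

R = [[1, 0.5459],
 [0.5459, 1]]


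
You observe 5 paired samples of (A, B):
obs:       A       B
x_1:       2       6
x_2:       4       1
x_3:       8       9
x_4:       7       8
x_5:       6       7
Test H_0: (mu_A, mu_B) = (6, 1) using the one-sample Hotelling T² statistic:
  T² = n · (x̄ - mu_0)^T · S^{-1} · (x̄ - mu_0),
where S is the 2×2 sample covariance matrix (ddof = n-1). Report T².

Step 1 — sample mean vector:
  mean(A) = (2 + 4 + 8 + 7 + 6) / 5 = 27/5 = 5.4
  mean(B) = (6 + 1 + 9 + 8 + 7) / 5 = 31/5 = 6.2
  x̄ = (5.4, 6.2),  deviation x̄ - mu_0 = (5.4, 6.2) - (6, 1) = (-0.6, 5.2).

Step 2 — sample covariance matrix, S[i,j] = (1/(n-1)) · Σ_k (x_{k,i} - mean_i) · (x_{k,j} - mean_j), divisor n-1 = 4:
  S[A,A] = ((-3.4)·(-3.4) + (-1.4)·(-1.4) + (2.6)·(2.6) + (1.6)·(1.6) + (0.6)·(0.6)) / 4 = 23.2/4 = 5.8
  S[A,B] = ((-3.4)·(-0.2) + (-1.4)·(-5.2) + (2.6)·(2.8) + (1.6)·(1.8) + (0.6)·(0.8)) / 4 = 18.6/4 = 4.65
  S[B,B] = ((-0.2)·(-0.2) + (-5.2)·(-5.2) + (2.8)·(2.8) + (1.8)·(1.8) + (0.8)·(0.8)) / 4 = 38.8/4 = 9.7
  S = [[5.8, 4.65],
 [4.65, 9.7]].

Step 3 — invert S. det(S) = 5.8·9.7 - (4.65)² = 34.6375.
  S^{-1} = (1/det) · [[d, -b], [-b, a]] = [[0.28, -0.1342],
 [-0.1342, 0.1674]].

Step 4 — quadratic form (x̄ - mu_0)^T · S^{-1} · (x̄ - mu_0):
  S^{-1} · (x̄ - mu_0) = (-0.8661, 0.9513),
  (x̄ - mu_0)^T · [...] = (-0.6)·(-0.8661) + (5.2)·(0.9513) = 5.4663.

Step 5 — scale by n: T² = 5 · 5.4663 = 27.3316.

T² ≈ 27.3316


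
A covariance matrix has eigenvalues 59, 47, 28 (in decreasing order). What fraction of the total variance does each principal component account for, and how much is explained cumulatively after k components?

Step 1 — total variance = trace(Sigma) = Σ λ_i = 59 + 47 + 28 = 134.

Step 2 — fraction explained by component i = λ_i / Σ λ:
  PC1: 59/134 = 0.4403
  PC2: 47/134 = 0.3507
  PC3: 28/134 = 0.209

Step 3 — cumulative fraction after k components = (λ_1 + ... + λ_k) / Σ λ:
  k = 1: 59/134 = 0.4403
  k = 2: (59 + 47)/134 = 106/134 = 0.791
  k = 3: (59 + 47 + 28)/134 = 134/134 = 1

Summary (fraction, with percent):

explained: PC1 0.4403 (44.03%), PC2 0.3507 (35.07%), PC3 0.209 (20.9%);  cumulative: 0.4403, 0.791, 1


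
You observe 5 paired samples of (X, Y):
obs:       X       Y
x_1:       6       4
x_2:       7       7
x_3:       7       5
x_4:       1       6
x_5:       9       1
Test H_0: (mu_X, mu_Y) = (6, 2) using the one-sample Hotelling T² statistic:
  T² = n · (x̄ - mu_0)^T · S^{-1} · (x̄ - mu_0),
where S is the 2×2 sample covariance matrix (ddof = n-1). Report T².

Step 1 — sample mean vector:
  mean(X) = (6 + 7 + 7 + 1 + 9) / 5 = 30/5 = 6
  mean(Y) = (4 + 7 + 5 + 6 + 1) / 5 = 23/5 = 4.6
  x̄ = (6, 4.6),  deviation x̄ - mu_0 = (6, 4.6) - (6, 2) = (0, 2.6).

Step 2 — sample covariance matrix, S[i,j] = (1/(n-1)) · Σ_k (x_{k,i} - mean_i) · (x_{k,j} - mean_j), divisor n-1 = 4:
  S[X,X] = ((0)·(0) + (1)·(1) + (1)·(1) + (-5)·(-5) + (3)·(3)) / 4 = 36/4 = 9
  S[X,Y] = ((0)·(-0.6) + (1)·(2.4) + (1)·(0.4) + (-5)·(1.4) + (3)·(-3.6)) / 4 = -15/4 = -3.75
  S[Y,Y] = ((-0.6)·(-0.6) + (2.4)·(2.4) + (0.4)·(0.4) + (1.4)·(1.4) + (-3.6)·(-3.6)) / 4 = 21.2/4 = 5.3
  S = [[9, -3.75],
 [-3.75, 5.3]].

Step 3 — invert S. det(S) = 9·5.3 - (-3.75)² = 33.6375.
  S^{-1} = (1/det) · [[d, -b], [-b, a]] = [[0.1576, 0.1115],
 [0.1115, 0.2676]].

Step 4 — quadratic form (x̄ - mu_0)^T · S^{-1} · (x̄ - mu_0):
  S^{-1} · (x̄ - mu_0) = (0.2899, 0.6957),
  (x̄ - mu_0)^T · [...] = (0)·(0.2899) + (2.6)·(0.6957) = 1.8087.

Step 5 — scale by n: T² = 5 · 1.8087 = 9.0435.

T² ≈ 9.0435


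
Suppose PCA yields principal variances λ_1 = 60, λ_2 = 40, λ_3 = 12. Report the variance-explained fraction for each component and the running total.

Step 1 — total variance = trace(Sigma) = Σ λ_i = 60 + 40 + 12 = 112.

Step 2 — fraction explained by component i = λ_i / Σ λ:
  PC1: 60/112 = 0.5357
  PC2: 40/112 = 0.3571
  PC3: 12/112 = 0.1071

Step 3 — cumulative fraction after k components = (λ_1 + ... + λ_k) / Σ λ:
  k = 1: 60/112 = 0.5357
  k = 2: (60 + 40)/112 = 100/112 = 0.8929
  k = 3: (60 + 40 + 12)/112 = 112/112 = 1

Summary (fraction, with percent):

explained: PC1 0.5357 (53.57%), PC2 0.3571 (35.71%), PC3 0.1071 (10.71%);  cumulative: 0.5357, 0.8929, 1


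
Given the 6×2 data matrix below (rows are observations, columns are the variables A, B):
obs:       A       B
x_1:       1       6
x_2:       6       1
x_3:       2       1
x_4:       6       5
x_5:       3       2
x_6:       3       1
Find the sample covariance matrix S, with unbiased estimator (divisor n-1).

Step 1 — column means:
  mean(A) = (1 + 6 + 2 + 6 + 3 + 3) / 6 = 21/6 = 3.5
  mean(B) = (6 + 1 + 1 + 5 + 2 + 1) / 6 = 16/6 = 2.6667

Step 2 — sample covariance S[i,j] = (1/(n-1)) · Σ_k (x_{k,i} - mean_i) · (x_{k,j} - mean_j), with n-1 = 5.
  S[A,A] = ((-2.5)·(-2.5) + (2.5)·(2.5) + (-1.5)·(-1.5) + (2.5)·(2.5) + (-0.5)·(-0.5) + (-0.5)·(-0.5)) / 5 = 21.5/5 = 4.3
  S[A,B] = ((-2.5)·(3.3333) + (2.5)·(-1.6667) + (-1.5)·(-1.6667) + (2.5)·(2.3333) + (-0.5)·(-0.6667) + (-0.5)·(-1.6667)) / 5 = -3/5 = -0.6
  S[B,B] = ((3.3333)·(3.3333) + (-1.6667)·(-1.6667) + (-1.6667)·(-1.6667) + (2.3333)·(2.3333) + (-0.6667)·(-0.6667) + (-1.6667)·(-1.6667)) / 5 = 25.3333/5 = 5.0667

S is symmetric (S[j,i] = S[i,j]). Assembling:

S = [[4.3, -0.6],
 [-0.6, 5.0667]]


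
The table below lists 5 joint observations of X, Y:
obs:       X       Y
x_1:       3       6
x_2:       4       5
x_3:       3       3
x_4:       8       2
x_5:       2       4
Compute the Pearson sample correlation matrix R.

Step 1 — column means:
  mean(X) = (3 + 4 + 3 + 8 + 2) / 5 = 20/5 = 4
  mean(Y) = (6 + 5 + 3 + 2 + 4) / 5 = 20/5 = 4

Step 2 — sample variances and covariances s[i,j] = (1/(n-1)) · Σ_k (x_{k,i} - mean_i) · (x_{k,j} - mean_j), with n-1 = 4:
  s[X,X] = ((-1)·(-1) + (0)·(0) + (-1)·(-1) + (4)·(4) + (-2)·(-2)) / 4 = 22/4 = 5.5
  s[X,Y] = ((-1)·(2) + (0)·(1) + (-1)·(-1) + (4)·(-2) + (-2)·(0)) / 4 = -9/4 = -2.25
  s[Y,Y] = ((2)·(2) + (1)·(1) + (-1)·(-1) + (-2)·(-2) + (0)·(0)) / 4 = 10/4 = 2.5
  Sample standard deviations s_i = √(s[i,i]):
  s(X) = √(5.5) = 2.3452
  s(Y) = √(2.5) = 1.5811

Step 3 — r_{ij} = s_{ij} / (s_i · s_j):
  r[X,X] = 1 (diagonal).
  r[X,Y] = -2.25 / (2.3452 · 1.5811) = -2.25 / 3.7081 = -0.6068
  r[Y,Y] = 1 (diagonal).

R is symmetric with unit diagonal. Assembling:

R = [[1, -0.6068],
 [-0.6068, 1]]


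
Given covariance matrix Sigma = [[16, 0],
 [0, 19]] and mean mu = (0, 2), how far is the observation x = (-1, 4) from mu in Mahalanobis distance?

Step 1 — centre the observation: (x - mu) = (-1, 2).

Step 2 — invert Sigma. det(Sigma) = 16·19 - (0)² = 304.
  Sigma^{-1} = (1/det) · [[d, -b], [-b, a]] = [[0.0625, 0],
 [0, 0.0526]].

Step 3 — form the quadratic (x - mu)^T · Sigma^{-1} · (x - mu):
  Sigma^{-1} · (x - mu) = (-0.0625, 0.1053).
  (x - mu)^T · [Sigma^{-1} · (x - mu)] = (-1)·(-0.0625) + (2)·(0.1053) = 0.273.

Step 4 — take square root: d = √(0.273) ≈ 0.5225.

d(x, mu) = √(0.273) ≈ 0.5225


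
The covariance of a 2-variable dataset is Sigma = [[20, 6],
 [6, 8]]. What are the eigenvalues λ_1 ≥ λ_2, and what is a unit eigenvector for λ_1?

Step 1 — characteristic polynomial of 2×2 Sigma:
  det(Sigma - λI) = λ² - trace · λ + det = 0.
  trace = 20 + 8 = 28, det = 20·8 - (6)² = 124.
Step 2 — discriminant:
  Δ = trace² - 4·det = 784 - 496 = 288.
Step 3 — eigenvalues:
  λ = (trace ± √Δ)/2 = (28 ± 16.9706)/2,
  λ_1 = 22.4853,  λ_2 = 5.5147.

Step 4 — unit eigenvector for λ_1: solve (Sigma - λ_1 I)v = 0. First row:
  (20 - 22.4853)·v_x + (6)·v_y = 0, i.e. (-2.4853)·v_x + (6)·v_y = 0,
  so v ∝ (b, λ_1 - a) = (6, 2.4853) = u.
  ||u|| = √((6)² + (2.4853)²) = √(42.1766) ≈ 6.4944,
  v_1 = u/||u|| ≈ (0.9239, 0.3827) (||v_1|| = 1).

λ_1 = 22.4853,  λ_2 = 5.5147;  v_1 ≈ (0.9239, 0.3827)


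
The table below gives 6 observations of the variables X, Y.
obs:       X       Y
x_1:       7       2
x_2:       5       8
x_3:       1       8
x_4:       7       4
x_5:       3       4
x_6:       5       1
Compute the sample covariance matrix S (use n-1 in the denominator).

Step 1 — column means:
  mean(X) = (7 + 5 + 1 + 7 + 3 + 5) / 6 = 28/6 = 4.6667
  mean(Y) = (2 + 8 + 8 + 4 + 4 + 1) / 6 = 27/6 = 4.5

Step 2 — sample covariance S[i,j] = (1/(n-1)) · Σ_k (x_{k,i} - mean_i) · (x_{k,j} - mean_j), with n-1 = 5.
  S[X,X] = ((2.3333)·(2.3333) + (0.3333)·(0.3333) + (-3.6667)·(-3.6667) + (2.3333)·(2.3333) + (-1.6667)·(-1.6667) + (0.3333)·(0.3333)) / 5 = 27.3333/5 = 5.4667
  S[X,Y] = ((2.3333)·(-2.5) + (0.3333)·(3.5) + (-3.6667)·(3.5) + (2.3333)·(-0.5) + (-1.6667)·(-0.5) + (0.3333)·(-3.5)) / 5 = -19/5 = -3.8
  S[Y,Y] = ((-2.5)·(-2.5) + (3.5)·(3.5) + (3.5)·(3.5) + (-0.5)·(-0.5) + (-0.5)·(-0.5) + (-3.5)·(-3.5)) / 5 = 43.5/5 = 8.7

S is symmetric (S[j,i] = S[i,j]). Assembling:

S = [[5.4667, -3.8],
 [-3.8, 8.7]]


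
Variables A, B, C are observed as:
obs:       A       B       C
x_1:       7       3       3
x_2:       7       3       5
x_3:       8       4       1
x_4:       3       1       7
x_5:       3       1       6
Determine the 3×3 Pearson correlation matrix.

Step 1 — column means:
  mean(A) = (7 + 7 + 8 + 3 + 3) / 5 = 28/5 = 5.6
  mean(B) = (3 + 3 + 4 + 1 + 1) / 5 = 12/5 = 2.4
  mean(C) = (3 + 5 + 1 + 7 + 6) / 5 = 22/5 = 4.4

Step 2 — sample variances and covariances s[i,j] = (1/(n-1)) · Σ_k (x_{k,i} - mean_i) · (x_{k,j} - mean_j), with n-1 = 4:
  s[A,A] = ((1.4)·(1.4) + (1.4)·(1.4) + (2.4)·(2.4) + (-2.6)·(-2.6) + (-2.6)·(-2.6)) / 4 = 23.2/4 = 5.8
  s[A,B] = ((1.4)·(0.6) + (1.4)·(0.6) + (2.4)·(1.6) + (-2.6)·(-1.4) + (-2.6)·(-1.4)) / 4 = 12.8/4 = 3.2
  s[A,C] = ((1.4)·(-1.4) + (1.4)·(0.6) + (2.4)·(-3.4) + (-2.6)·(2.6) + (-2.6)·(1.6)) / 4 = -20.2/4 = -5.05
  s[B,B] = ((0.6)·(0.6) + (0.6)·(0.6) + (1.6)·(1.6) + (-1.4)·(-1.4) + (-1.4)·(-1.4)) / 4 = 7.2/4 = 1.8
  s[B,C] = ((0.6)·(-1.4) + (0.6)·(0.6) + (1.6)·(-3.4) + (-1.4)·(2.6) + (-1.4)·(1.6)) / 4 = -11.8/4 = -2.95
  s[C,C] = ((-1.4)·(-1.4) + (0.6)·(0.6) + (-3.4)·(-3.4) + (2.6)·(2.6) + (1.6)·(1.6)) / 4 = 23.2/4 = 5.8
  Sample standard deviations s_i = √(s[i,i]):
  s(A) = √(5.8) = 2.4083
  s(B) = √(1.8) = 1.3416
  s(C) = √(5.8) = 2.4083

Step 3 — r_{ij} = s_{ij} / (s_i · s_j):
  r[A,A] = 1 (diagonal).
  r[A,B] = 3.2 / (2.4083 · 1.3416) = 3.2 / 3.2311 = 0.9904
  r[A,C] = -5.05 / (2.4083 · 2.4083) = -5.05 / 5.8 = -0.8707
  r[B,B] = 1 (diagonal).
  r[B,C] = -2.95 / (1.3416 · 2.4083) = -2.95 / 3.2311 = -0.913
  r[C,C] = 1 (diagonal).

R is symmetric with unit diagonal. Assembling:

R = [[1, 0.9904, -0.8707],
 [0.9904, 1, -0.913],
 [-0.8707, -0.913, 1]]


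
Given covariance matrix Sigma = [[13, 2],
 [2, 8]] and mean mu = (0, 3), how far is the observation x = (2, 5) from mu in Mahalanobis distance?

Step 1 — centre the observation: (x - mu) = (2, 2).

Step 2 — invert Sigma. det(Sigma) = 13·8 - (2)² = 100.
  Sigma^{-1} = (1/det) · [[d, -b], [-b, a]] = [[0.08, -0.02],
 [-0.02, 0.13]].

Step 3 — form the quadratic (x - mu)^T · Sigma^{-1} · (x - mu):
  Sigma^{-1} · (x - mu) = (0.12, 0.22).
  (x - mu)^T · [Sigma^{-1} · (x - mu)] = (2)·(0.12) + (2)·(0.22) = 0.68.

Step 4 — take square root: d = √(0.68) ≈ 0.8246.

d(x, mu) = √(0.68) ≈ 0.8246


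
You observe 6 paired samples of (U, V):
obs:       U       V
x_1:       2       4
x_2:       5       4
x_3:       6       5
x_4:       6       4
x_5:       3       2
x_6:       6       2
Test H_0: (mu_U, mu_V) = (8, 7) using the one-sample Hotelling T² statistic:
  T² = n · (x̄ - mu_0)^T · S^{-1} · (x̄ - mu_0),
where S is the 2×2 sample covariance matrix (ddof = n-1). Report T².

Step 1 — sample mean vector:
  mean(U) = (2 + 5 + 6 + 6 + 3 + 6) / 6 = 28/6 = 4.6667
  mean(V) = (4 + 4 + 5 + 4 + 2 + 2) / 6 = 21/6 = 3.5
  x̄ = (4.6667, 3.5),  deviation x̄ - mu_0 = (4.6667, 3.5) - (8, 7) = (-3.3333, -3.5).

Step 2 — sample covariance matrix, S[i,j] = (1/(n-1)) · Σ_k (x_{k,i} - mean_i) · (x_{k,j} - mean_j), divisor n-1 = 5:
  S[U,U] = ((-2.6667)·(-2.6667) + (0.3333)·(0.3333) + (1.3333)·(1.3333) + (1.3333)·(1.3333) + (-1.6667)·(-1.6667) + (1.3333)·(1.3333)) / 5 = 15.3333/5 = 3.0667
  S[U,V] = ((-2.6667)·(0.5) + (0.3333)·(0.5) + (1.3333)·(1.5) + (1.3333)·(0.5) + (-1.6667)·(-1.5) + (1.3333)·(-1.5)) / 5 = 2/5 = 0.4
  S[V,V] = ((0.5)·(0.5) + (0.5)·(0.5) + (1.5)·(1.5) + (0.5)·(0.5) + (-1.5)·(-1.5) + (-1.5)·(-1.5)) / 5 = 7.5/5 = 1.5
  S = [[3.0667, 0.4],
 [0.4, 1.5]].

Step 3 — invert S. det(S) = 3.0667·1.5 - (0.4)² = 4.44.
  S^{-1} = (1/det) · [[d, -b], [-b, a]] = [[0.3378, -0.0901],
 [-0.0901, 0.6907]].

Step 4 — quadratic form (x̄ - mu_0)^T · S^{-1} · (x̄ - mu_0):
  S^{-1} · (x̄ - mu_0) = (-0.8108, -2.1171),
  (x̄ - mu_0)^T · [...] = (-3.3333)·(-0.8108) + (-3.5)·(-2.1171) = 10.1126.

Step 5 — scale by n: T² = 6 · 10.1126 = 60.6757.

T² ≈ 60.6757


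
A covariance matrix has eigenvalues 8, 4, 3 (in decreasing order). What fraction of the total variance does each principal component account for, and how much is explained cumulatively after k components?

Step 1 — total variance = trace(Sigma) = Σ λ_i = 8 + 4 + 3 = 15.

Step 2 — fraction explained by component i = λ_i / Σ λ:
  PC1: 8/15 = 0.5333
  PC2: 4/15 = 0.2667
  PC3: 3/15 = 0.2

Step 3 — cumulative fraction after k components = (λ_1 + ... + λ_k) / Σ λ:
  k = 1: 8/15 = 0.5333
  k = 2: (8 + 4)/15 = 12/15 = 0.8
  k = 3: (8 + 4 + 3)/15 = 15/15 = 1

Summary (fraction, with percent):

explained: PC1 0.5333 (53.33%), PC2 0.2667 (26.67%), PC3 0.2 (20%);  cumulative: 0.5333, 0.8, 1


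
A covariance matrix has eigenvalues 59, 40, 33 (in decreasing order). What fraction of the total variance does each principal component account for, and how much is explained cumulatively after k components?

Step 1 — total variance = trace(Sigma) = Σ λ_i = 59 + 40 + 33 = 132.

Step 2 — fraction explained by component i = λ_i / Σ λ:
  PC1: 59/132 = 0.447
  PC2: 40/132 = 0.303
  PC3: 33/132 = 0.25

Step 3 — cumulative fraction after k components = (λ_1 + ... + λ_k) / Σ λ:
  k = 1: 59/132 = 0.447
  k = 2: (59 + 40)/132 = 99/132 = 0.75
  k = 3: (59 + 40 + 33)/132 = 132/132 = 1

Summary (fraction, with percent):

explained: PC1 0.447 (44.7%), PC2 0.303 (30.3%), PC3 0.25 (25%);  cumulative: 0.447, 0.75, 1


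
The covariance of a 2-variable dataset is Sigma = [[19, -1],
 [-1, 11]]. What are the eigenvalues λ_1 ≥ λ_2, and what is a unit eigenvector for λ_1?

Step 1 — characteristic polynomial of 2×2 Sigma:
  det(Sigma - λI) = λ² - trace · λ + det = 0.
  trace = 19 + 11 = 30, det = 19·11 - (-1)² = 208.
Step 2 — discriminant:
  Δ = trace² - 4·det = 900 - 832 = 68.
Step 3 — eigenvalues:
  λ = (trace ± √Δ)/2 = (30 ± 8.2462)/2,
  λ_1 = 19.1231,  λ_2 = 10.8769.

Step 4 — unit eigenvector for λ_1: solve (Sigma - λ_1 I)v = 0. First row:
  (19 - 19.1231)·v_x + (-1)·v_y = 0, i.e. (-0.1231)·v_x + (-1)·v_y = 0,
  so v ∝ (b, λ_1 - a) = (-1, 0.1231); multiply by -1 so the first entry is positive: u = (1, -0.1231).
  ||u|| = √((1)² + (-0.1231)²) = √(1.0152) ≈ 1.0075,
  v_1 = u/||u|| ≈ (0.9925, -0.1222) (||v_1|| = 1).

λ_1 = 19.1231,  λ_2 = 10.8769;  v_1 ≈ (0.9925, -0.1222)


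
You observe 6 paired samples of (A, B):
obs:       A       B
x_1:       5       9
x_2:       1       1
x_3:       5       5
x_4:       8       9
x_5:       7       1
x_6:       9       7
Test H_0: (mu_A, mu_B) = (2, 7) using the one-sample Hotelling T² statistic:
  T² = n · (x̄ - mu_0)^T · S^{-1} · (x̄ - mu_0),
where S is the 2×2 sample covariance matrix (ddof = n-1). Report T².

Step 1 — sample mean vector:
  mean(A) = (5 + 1 + 5 + 8 + 7 + 9) / 6 = 35/6 = 5.8333
  mean(B) = (9 + 1 + 5 + 9 + 1 + 7) / 6 = 32/6 = 5.3333
  x̄ = (5.8333, 5.3333),  deviation x̄ - mu_0 = (5.8333, 5.3333) - (2, 7) = (3.8333, -1.6667).

Step 2 — sample covariance matrix, S[i,j] = (1/(n-1)) · Σ_k (x_{k,i} - mean_i) · (x_{k,j} - mean_j), divisor n-1 = 5:
  S[A,A] = ((-0.8333)·(-0.8333) + (-4.8333)·(-4.8333) + (-0.8333)·(-0.8333) + (2.1667)·(2.1667) + (1.1667)·(1.1667) + (3.1667)·(3.1667)) / 5 = 40.8333/5 = 8.1667
  S[A,B] = ((-0.8333)·(3.6667) + (-4.8333)·(-4.3333) + (-0.8333)·(-0.3333) + (2.1667)·(3.6667) + (1.1667)·(-4.3333) + (3.1667)·(1.6667)) / 5 = 26.3333/5 = 5.2667
  S[B,B] = ((3.6667)·(3.6667) + (-4.3333)·(-4.3333) + (-0.3333)·(-0.3333) + (3.6667)·(3.6667) + (-4.3333)·(-4.3333) + (1.6667)·(1.6667)) / 5 = 67.3333/5 = 13.4667
  S = [[8.1667, 5.2667],
 [5.2667, 13.4667]].

Step 3 — invert S. det(S) = 8.1667·13.4667 - (5.2667)² = 82.24.
  S^{-1} = (1/det) · [[d, -b], [-b, a]] = [[0.1637, -0.064],
 [-0.064, 0.0993]].

Step 4 — quadratic form (x̄ - mu_0)^T · S^{-1} · (x̄ - mu_0):
  S^{-1} · (x̄ - mu_0) = (0.7344, -0.411),
  (x̄ - mu_0)^T · [...] = (3.8333)·(0.7344) + (-1.6667)·(-0.411) = 3.5003.

Step 5 — scale by n: T² = 6 · 3.5003 = 21.0019.

T² ≈ 21.0019


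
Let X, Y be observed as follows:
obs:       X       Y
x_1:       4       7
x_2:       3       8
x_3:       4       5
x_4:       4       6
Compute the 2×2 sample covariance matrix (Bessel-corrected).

Step 1 — column means:
  mean(X) = (4 + 3 + 4 + 4) / 4 = 15/4 = 3.75
  mean(Y) = (7 + 8 + 5 + 6) / 4 = 26/4 = 6.5

Step 2 — sample covariance S[i,j] = (1/(n-1)) · Σ_k (x_{k,i} - mean_i) · (x_{k,j} - mean_j), with n-1 = 3.
  S[X,X] = ((0.25)·(0.25) + (-0.75)·(-0.75) + (0.25)·(0.25) + (0.25)·(0.25)) / 3 = 0.75/3 = 0.25
  S[X,Y] = ((0.25)·(0.5) + (-0.75)·(1.5) + (0.25)·(-1.5) + (0.25)·(-0.5)) / 3 = -1.5/3 = -0.5
  S[Y,Y] = ((0.5)·(0.5) + (1.5)·(1.5) + (-1.5)·(-1.5) + (-0.5)·(-0.5)) / 3 = 5/3 = 1.6667

S is symmetric (S[j,i] = S[i,j]). Assembling:

S = [[0.25, -0.5],
 [-0.5, 1.6667]]


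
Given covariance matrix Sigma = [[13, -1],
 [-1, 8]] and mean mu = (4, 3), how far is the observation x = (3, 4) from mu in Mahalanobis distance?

Step 1 — centre the observation: (x - mu) = (-1, 1).

Step 2 — invert Sigma. det(Sigma) = 13·8 - (-1)² = 103.
  Sigma^{-1} = (1/det) · [[d, -b], [-b, a]] = [[0.0777, 0.0097],
 [0.0097, 0.1262]].

Step 3 — form the quadratic (x - mu)^T · Sigma^{-1} · (x - mu):
  Sigma^{-1} · (x - mu) = (-0.068, 0.1165).
  (x - mu)^T · [Sigma^{-1} · (x - mu)] = (-1)·(-0.068) + (1)·(0.1165) = 0.1845.

Step 4 — take square root: d = √(0.1845) ≈ 0.4295.

d(x, mu) = √(0.1845) ≈ 0.4295


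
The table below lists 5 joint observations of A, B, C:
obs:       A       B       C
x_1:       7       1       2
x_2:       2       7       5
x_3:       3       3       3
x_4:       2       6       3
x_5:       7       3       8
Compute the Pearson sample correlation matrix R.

Step 1 — column means:
  mean(A) = (7 + 2 + 3 + 2 + 7) / 5 = 21/5 = 4.2
  mean(B) = (1 + 7 + 3 + 6 + 3) / 5 = 20/5 = 4
  mean(C) = (2 + 5 + 3 + 3 + 8) / 5 = 21/5 = 4.2

Step 2 — sample variances and covariances s[i,j] = (1/(n-1)) · Σ_k (x_{k,i} - mean_i) · (x_{k,j} - mean_j), with n-1 = 4:
  s[A,A] = ((2.8)·(2.8) + (-2.2)·(-2.2) + (-1.2)·(-1.2) + (-2.2)·(-2.2) + (2.8)·(2.8)) / 4 = 26.8/4 = 6.7
  s[A,B] = ((2.8)·(-3) + (-2.2)·(3) + (-1.2)·(-1) + (-2.2)·(2) + (2.8)·(-1)) / 4 = -21/4 = -5.25
  s[A,C] = ((2.8)·(-2.2) + (-2.2)·(0.8) + (-1.2)·(-1.2) + (-2.2)·(-1.2) + (2.8)·(3.8)) / 4 = 6.8/4 = 1.7
  s[B,B] = ((-3)·(-3) + (3)·(3) + (-1)·(-1) + (2)·(2) + (-1)·(-1)) / 4 = 24/4 = 6
  s[B,C] = ((-3)·(-2.2) + (3)·(0.8) + (-1)·(-1.2) + (2)·(-1.2) + (-1)·(3.8)) / 4 = 4/4 = 1
  s[C,C] = ((-2.2)·(-2.2) + (0.8)·(0.8) + (-1.2)·(-1.2) + (-1.2)·(-1.2) + (3.8)·(3.8)) / 4 = 22.8/4 = 5.7
  Sample standard deviations s_i = √(s[i,i]):
  s(A) = √(6.7) = 2.5884
  s(B) = √(6) = 2.4495
  s(C) = √(5.7) = 2.3875

Step 3 — r_{ij} = s_{ij} / (s_i · s_j):
  r[A,A] = 1 (diagonal).
  r[A,B] = -5.25 / (2.5884 · 2.4495) = -5.25 / 6.3403 = -0.828
  r[A,C] = 1.7 / (2.5884 · 2.3875) = 1.7 / 6.1798 = 0.2751
  r[B,B] = 1 (diagonal).
  r[B,C] = 1 / (2.4495 · 2.3875) = 1 / 5.8481 = 0.171
  r[C,C] = 1 (diagonal).

R is symmetric with unit diagonal. Assembling:

R = [[1, -0.828, 0.2751],
 [-0.828, 1, 0.171],
 [0.2751, 0.171, 1]]


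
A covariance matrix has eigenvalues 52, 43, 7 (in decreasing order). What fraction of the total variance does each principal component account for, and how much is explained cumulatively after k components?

Step 1 — total variance = trace(Sigma) = Σ λ_i = 52 + 43 + 7 = 102.

Step 2 — fraction explained by component i = λ_i / Σ λ:
  PC1: 52/102 = 0.5098
  PC2: 43/102 = 0.4216
  PC3: 7/102 = 0.0686

Step 3 — cumulative fraction after k components = (λ_1 + ... + λ_k) / Σ λ:
  k = 1: 52/102 = 0.5098
  k = 2: (52 + 43)/102 = 95/102 = 0.9314
  k = 3: (52 + 43 + 7)/102 = 102/102 = 1

Summary (fraction, with percent):

explained: PC1 0.5098 (50.98%), PC2 0.4216 (42.16%), PC3 0.0686 (6.86%);  cumulative: 0.5098, 0.9314, 1


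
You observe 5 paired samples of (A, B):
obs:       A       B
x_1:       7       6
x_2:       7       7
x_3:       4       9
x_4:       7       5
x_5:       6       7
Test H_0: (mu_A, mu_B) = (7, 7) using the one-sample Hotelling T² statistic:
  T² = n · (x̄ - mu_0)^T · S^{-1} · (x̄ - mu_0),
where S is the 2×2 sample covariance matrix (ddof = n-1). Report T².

Step 1 — sample mean vector:
  mean(A) = (7 + 7 + 4 + 7 + 6) / 5 = 31/5 = 6.2
  mean(B) = (6 + 7 + 9 + 5 + 7) / 5 = 34/5 = 6.8
  x̄ = (6.2, 6.8),  deviation x̄ - mu_0 = (6.2, 6.8) - (7, 7) = (-0.8, -0.2).

Step 2 — sample covariance matrix, S[i,j] = (1/(n-1)) · Σ_k (x_{k,i} - mean_i) · (x_{k,j} - mean_j), divisor n-1 = 4:
  S[A,A] = ((0.8)·(0.8) + (0.8)·(0.8) + (-2.2)·(-2.2) + (0.8)·(0.8) + (-0.2)·(-0.2)) / 4 = 6.8/4 = 1.7
  S[A,B] = ((0.8)·(-0.8) + (0.8)·(0.2) + (-2.2)·(2.2) + (0.8)·(-1.8) + (-0.2)·(0.2)) / 4 = -6.8/4 = -1.7
  S[B,B] = ((-0.8)·(-0.8) + (0.2)·(0.2) + (2.2)·(2.2) + (-1.8)·(-1.8) + (0.2)·(0.2)) / 4 = 8.8/4 = 2.2
  S = [[1.7, -1.7],
 [-1.7, 2.2]].

Step 3 — invert S. det(S) = 1.7·2.2 - (-1.7)² = 0.85.
  S^{-1} = (1/det) · [[d, -b], [-b, a]] = [[2.5882, 2],
 [2, 2]].

Step 4 — quadratic form (x̄ - mu_0)^T · S^{-1} · (x̄ - mu_0):
  S^{-1} · (x̄ - mu_0) = (-2.4706, -2),
  (x̄ - mu_0)^T · [...] = (-0.8)·(-2.4706) + (-0.2)·(-2) = 2.3765.

Step 5 — scale by n: T² = 5 · 2.3765 = 11.8824.

T² ≈ 11.8824


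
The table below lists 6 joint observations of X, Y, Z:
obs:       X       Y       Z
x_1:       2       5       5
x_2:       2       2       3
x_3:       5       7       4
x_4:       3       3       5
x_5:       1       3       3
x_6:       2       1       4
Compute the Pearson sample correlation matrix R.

Step 1 — column means:
  mean(X) = (2 + 2 + 5 + 3 + 1 + 2) / 6 = 15/6 = 2.5
  mean(Y) = (5 + 2 + 7 + 3 + 3 + 1) / 6 = 21/6 = 3.5
  mean(Z) = (5 + 3 + 4 + 5 + 3 + 4) / 6 = 24/6 = 4

Step 2 — sample variances and covariances s[i,j] = (1/(n-1)) · Σ_k (x_{k,i} - mean_i) · (x_{k,j} - mean_j), with n-1 = 5:
  s[X,X] = ((-0.5)·(-0.5) + (-0.5)·(-0.5) + (2.5)·(2.5) + (0.5)·(0.5) + (-1.5)·(-1.5) + (-0.5)·(-0.5)) / 5 = 9.5/5 = 1.9
  s[X,Y] = ((-0.5)·(1.5) + (-0.5)·(-1.5) + (2.5)·(3.5) + (0.5)·(-0.5) + (-1.5)·(-0.5) + (-0.5)·(-2.5)) / 5 = 10.5/5 = 2.1
  s[X,Z] = ((-0.5)·(1) + (-0.5)·(-1) + (2.5)·(0) + (0.5)·(1) + (-1.5)·(-1) + (-0.5)·(0)) / 5 = 2/5 = 0.4
  s[Y,Y] = ((1.5)·(1.5) + (-1.5)·(-1.5) + (3.5)·(3.5) + (-0.5)·(-0.5) + (-0.5)·(-0.5) + (-2.5)·(-2.5)) / 5 = 23.5/5 = 4.7
  s[Y,Z] = ((1.5)·(1) + (-1.5)·(-1) + (3.5)·(0) + (-0.5)·(1) + (-0.5)·(-1) + (-2.5)·(0)) / 5 = 3/5 = 0.6
  s[Z,Z] = ((1)·(1) + (-1)·(-1) + (0)·(0) + (1)·(1) + (-1)·(-1) + (0)·(0)) / 5 = 4/5 = 0.8
  Sample standard deviations s_i = √(s[i,i]):
  s(X) = √(1.9) = 1.3784
  s(Y) = √(4.7) = 2.1679
  s(Z) = √(0.8) = 0.8944

Step 3 — r_{ij} = s_{ij} / (s_i · s_j):
  r[X,X] = 1 (diagonal).
  r[X,Y] = 2.1 / (1.3784 · 2.1679) = 2.1 / 2.9883 = 0.7027
  r[X,Z] = 0.4 / (1.3784 · 0.8944) = 0.4 / 1.2329 = 0.3244
  r[Y,Y] = 1 (diagonal).
  r[Y,Z] = 0.6 / (2.1679 · 0.8944) = 0.6 / 1.9391 = 0.3094
  r[Z,Z] = 1 (diagonal).

R is symmetric with unit diagonal. Assembling:

R = [[1, 0.7027, 0.3244],
 [0.7027, 1, 0.3094],
 [0.3244, 0.3094, 1]]


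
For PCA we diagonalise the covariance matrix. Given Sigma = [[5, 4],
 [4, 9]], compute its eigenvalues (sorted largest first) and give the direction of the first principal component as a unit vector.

Step 1 — characteristic polynomial of 2×2 Sigma:
  det(Sigma - λI) = λ² - trace · λ + det = 0.
  trace = 5 + 9 = 14, det = 5·9 - (4)² = 29.
Step 2 — discriminant:
  Δ = trace² - 4·det = 196 - 116 = 80.
Step 3 — eigenvalues:
  λ = (trace ± √Δ)/2 = (14 ± 8.9443)/2,
  λ_1 = 11.4721,  λ_2 = 2.5279.

Step 4 — unit eigenvector for λ_1: solve (Sigma - λ_1 I)v = 0. First row:
  (5 - 11.4721)·v_x + (4)·v_y = 0, i.e. (-6.4721)·v_x + (4)·v_y = 0,
  so v ∝ (b, λ_1 - a) = (4, 6.4721) = u.
  ||u|| = √((4)² + (6.4721)²) = √(57.8885) ≈ 7.6085,
  v_1 = u/||u|| ≈ (0.5257, 0.8507) (||v_1|| = 1).

λ_1 = 11.4721,  λ_2 = 2.5279;  v_1 ≈ (0.5257, 0.8507)


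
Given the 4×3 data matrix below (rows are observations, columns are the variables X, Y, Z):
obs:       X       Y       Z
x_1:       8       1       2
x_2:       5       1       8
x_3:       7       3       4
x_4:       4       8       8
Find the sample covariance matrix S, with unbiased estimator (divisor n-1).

Step 1 — column means:
  mean(X) = (8 + 5 + 7 + 4) / 4 = 24/4 = 6
  mean(Y) = (1 + 1 + 3 + 8) / 4 = 13/4 = 3.25
  mean(Z) = (2 + 8 + 4 + 8) / 4 = 22/4 = 5.5

Step 2 — sample covariance S[i,j] = (1/(n-1)) · Σ_k (x_{k,i} - mean_i) · (x_{k,j} - mean_j), with n-1 = 3.
  S[X,X] = ((2)·(2) + (-1)·(-1) + (1)·(1) + (-2)·(-2)) / 3 = 10/3 = 3.3333
  S[X,Y] = ((2)·(-2.25) + (-1)·(-2.25) + (1)·(-0.25) + (-2)·(4.75)) / 3 = -12/3 = -4
  S[X,Z] = ((2)·(-3.5) + (-1)·(2.5) + (1)·(-1.5) + (-2)·(2.5)) / 3 = -16/3 = -5.3333
  S[Y,Y] = ((-2.25)·(-2.25) + (-2.25)·(-2.25) + (-0.25)·(-0.25) + (4.75)·(4.75)) / 3 = 32.75/3 = 10.9167
  S[Y,Z] = ((-2.25)·(-3.5) + (-2.25)·(2.5) + (-0.25)·(-1.5) + (4.75)·(2.5)) / 3 = 14.5/3 = 4.8333
  S[Z,Z] = ((-3.5)·(-3.5) + (2.5)·(2.5) + (-1.5)·(-1.5) + (2.5)·(2.5)) / 3 = 27/3 = 9

S is symmetric (S[j,i] = S[i,j]). Assembling:

S = [[3.3333, -4, -5.3333],
 [-4, 10.9167, 4.8333],
 [-5.3333, 4.8333, 9]]


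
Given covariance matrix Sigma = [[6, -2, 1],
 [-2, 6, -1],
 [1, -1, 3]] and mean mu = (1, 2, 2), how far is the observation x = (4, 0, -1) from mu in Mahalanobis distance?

Step 1 — centre the observation: (x - mu) = (3, -2, -3).

Step 2 — invert Sigma (cofactor / det for 3×3, or solve directly):
  Sigma^{-1} = [[0.1932, 0.0568, -0.0455],
 [0.0568, 0.1932, 0.0455],
 [-0.0455, 0.0455, 0.3636]].

Step 3 — form the quadratic (x - mu)^T · Sigma^{-1} · (x - mu):
  Sigma^{-1} · (x - mu) = (0.6023, -0.3523, -1.3182).
  (x - mu)^T · [Sigma^{-1} · (x - mu)] = (3)·(0.6023) + (-2)·(-0.3523) + (-3)·(-1.3182) = 6.4659.

Step 4 — take square root: d = √(6.4659) ≈ 2.5428.

d(x, mu) = √(6.4659) ≈ 2.5428


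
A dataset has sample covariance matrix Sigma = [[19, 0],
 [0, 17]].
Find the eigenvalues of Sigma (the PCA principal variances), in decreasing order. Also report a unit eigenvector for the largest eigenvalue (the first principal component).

Step 1 — characteristic polynomial of 2×2 Sigma:
  det(Sigma - λI) = λ² - trace · λ + det = 0.
  trace = 19 + 17 = 36, det = 19·17 - (0)² = 323.
Step 2 — discriminant:
  Δ = trace² - 4·det = 1296 - 1292 = 4.
Step 3 — eigenvalues:
  λ = (trace ± √Δ)/2 = (36 ± 2)/2,
  λ_1 = 19,  λ_2 = 17.

Step 4 — unit eigenvector for λ_1: Sigma is diagonal, so its eigenvectors are the coordinate axes. λ_1 = 19 is the diagonal entry on the first coordinate axis, hence
  v_1 = (1, 0) (||v_1|| = 1).

λ_1 = 19,  λ_2 = 17;  v_1 ≈ (1, 0)


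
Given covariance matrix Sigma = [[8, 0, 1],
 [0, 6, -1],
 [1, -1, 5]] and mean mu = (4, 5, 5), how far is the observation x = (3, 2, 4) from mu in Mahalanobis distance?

Step 1 — centre the observation: (x - mu) = (-1, -3, -1).

Step 2 — invert Sigma (cofactor / det for 3×3, or solve directly):
  Sigma^{-1} = [[0.1283, -0.0044, -0.0265],
 [-0.0044, 0.1726, 0.0354],
 [-0.0265, 0.0354, 0.2124]].

Step 3 — form the quadratic (x - mu)^T · Sigma^{-1} · (x - mu):
  Sigma^{-1} · (x - mu) = (-0.0885, -0.5487, -0.292).
  (x - mu)^T · [Sigma^{-1} · (x - mu)] = (-1)·(-0.0885) + (-3)·(-0.5487) + (-1)·(-0.292) = 2.0265.

Step 4 — take square root: d = √(2.0265) ≈ 1.4236.

d(x, mu) = √(2.0265) ≈ 1.4236


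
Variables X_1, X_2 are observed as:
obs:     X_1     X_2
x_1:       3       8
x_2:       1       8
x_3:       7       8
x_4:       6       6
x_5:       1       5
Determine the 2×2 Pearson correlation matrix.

Step 1 — column means:
  mean(X_1) = (3 + 1 + 7 + 6 + 1) / 5 = 18/5 = 3.6
  mean(X_2) = (8 + 8 + 8 + 6 + 5) / 5 = 35/5 = 7

Step 2 — sample variances and covariances s[i,j] = (1/(n-1)) · Σ_k (x_{k,i} - mean_i) · (x_{k,j} - mean_j), with n-1 = 4:
  s[X_1,X_1] = ((-0.6)·(-0.6) + (-2.6)·(-2.6) + (3.4)·(3.4) + (2.4)·(2.4) + (-2.6)·(-2.6)) / 4 = 31.2/4 = 7.8
  s[X_1,X_2] = ((-0.6)·(1) + (-2.6)·(1) + (3.4)·(1) + (2.4)·(-1) + (-2.6)·(-2)) / 4 = 3/4 = 0.75
  s[X_2,X_2] = ((1)·(1) + (1)·(1) + (1)·(1) + (-1)·(-1) + (-2)·(-2)) / 4 = 8/4 = 2
  Sample standard deviations s_i = √(s[i,i]):
  s(X_1) = √(7.8) = 2.7928
  s(X_2) = √(2) = 1.4142

Step 3 — r_{ij} = s_{ij} / (s_i · s_j):
  r[X_1,X_1] = 1 (diagonal).
  r[X_1,X_2] = 0.75 / (2.7928 · 1.4142) = 0.75 / 3.9497 = 0.1899
  r[X_2,X_2] = 1 (diagonal).

R is symmetric with unit diagonal. Assembling:

R = [[1, 0.1899],
 [0.1899, 1]]


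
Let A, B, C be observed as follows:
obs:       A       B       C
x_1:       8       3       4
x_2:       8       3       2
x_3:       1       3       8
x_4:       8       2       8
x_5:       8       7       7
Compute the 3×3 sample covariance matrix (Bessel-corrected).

Step 1 — column means:
  mean(A) = (8 + 8 + 1 + 8 + 8) / 5 = 33/5 = 6.6
  mean(B) = (3 + 3 + 3 + 2 + 7) / 5 = 18/5 = 3.6
  mean(C) = (4 + 2 + 8 + 8 + 7) / 5 = 29/5 = 5.8

Step 2 — sample covariance S[i,j] = (1/(n-1)) · Σ_k (x_{k,i} - mean_i) · (x_{k,j} - mean_j), with n-1 = 4.
  S[A,A] = ((1.4)·(1.4) + (1.4)·(1.4) + (-5.6)·(-5.6) + (1.4)·(1.4) + (1.4)·(1.4)) / 4 = 39.2/4 = 9.8
  S[A,B] = ((1.4)·(-0.6) + (1.4)·(-0.6) + (-5.6)·(-0.6) + (1.4)·(-1.6) + (1.4)·(3.4)) / 4 = 4.2/4 = 1.05
  S[A,C] = ((1.4)·(-1.8) + (1.4)·(-3.8) + (-5.6)·(2.2) + (1.4)·(2.2) + (1.4)·(1.2)) / 4 = -15.4/4 = -3.85
  S[B,B] = ((-0.6)·(-0.6) + (-0.6)·(-0.6) + (-0.6)·(-0.6) + (-1.6)·(-1.6) + (3.4)·(3.4)) / 4 = 15.2/4 = 3.8
  S[B,C] = ((-0.6)·(-1.8) + (-0.6)·(-3.8) + (-0.6)·(2.2) + (-1.6)·(2.2) + (3.4)·(1.2)) / 4 = 2.6/4 = 0.65
  S[C,C] = ((-1.8)·(-1.8) + (-3.8)·(-3.8) + (2.2)·(2.2) + (2.2)·(2.2) + (1.2)·(1.2)) / 4 = 28.8/4 = 7.2

S is symmetric (S[j,i] = S[i,j]). Assembling:

S = [[9.8, 1.05, -3.85],
 [1.05, 3.8, 0.65],
 [-3.85, 0.65, 7.2]]


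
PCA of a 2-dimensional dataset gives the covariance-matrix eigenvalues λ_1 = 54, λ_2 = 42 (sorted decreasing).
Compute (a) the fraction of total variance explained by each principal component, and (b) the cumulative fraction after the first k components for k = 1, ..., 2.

Step 1 — total variance = trace(Sigma) = Σ λ_i = 54 + 42 = 96.

Step 2 — fraction explained by component i = λ_i / Σ λ:
  PC1: 54/96 = 0.5625
  PC2: 42/96 = 0.4375

Step 3 — cumulative fraction after k components = (λ_1 + ... + λ_k) / Σ λ:
  k = 1: 54/96 = 0.5625
  k = 2: (54 + 42)/96 = 96/96 = 1

Summary (fraction, with percent):

explained: PC1 0.5625 (56.25%), PC2 0.4375 (43.75%);  cumulative: 0.5625, 1


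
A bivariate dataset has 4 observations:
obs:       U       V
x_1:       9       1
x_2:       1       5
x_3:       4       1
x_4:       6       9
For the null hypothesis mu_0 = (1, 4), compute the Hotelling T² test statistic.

Step 1 — sample mean vector:
  mean(U) = (9 + 1 + 4 + 6) / 4 = 20/4 = 5
  mean(V) = (1 + 5 + 1 + 9) / 4 = 16/4 = 4
  x̄ = (5, 4),  deviation x̄ - mu_0 = (5, 4) - (1, 4) = (4, 0).

Step 2 — sample covariance matrix, S[i,j] = (1/(n-1)) · Σ_k (x_{k,i} - mean_i) · (x_{k,j} - mean_j), divisor n-1 = 3:
  S[U,U] = ((4)·(4) + (-4)·(-4) + (-1)·(-1) + (1)·(1)) / 3 = 34/3 = 11.3333
  S[U,V] = ((4)·(-3) + (-4)·(1) + (-1)·(-3) + (1)·(5)) / 3 = -8/3 = -2.6667
  S[V,V] = ((-3)·(-3) + (1)·(1) + (-3)·(-3) + (5)·(5)) / 3 = 44/3 = 14.6667
  S = [[11.3333, -2.6667],
 [-2.6667, 14.6667]].

Step 3 — invert S. det(S) = 11.3333·14.6667 - (-2.6667)² = 159.1111.
  S^{-1} = (1/det) · [[d, -b], [-b, a]] = [[0.0922, 0.0168],
 [0.0168, 0.0712]].

Step 4 — quadratic form (x̄ - mu_0)^T · S^{-1} · (x̄ - mu_0):
  S^{-1} · (x̄ - mu_0) = (0.3687, 0.067),
  (x̄ - mu_0)^T · [...] = (4)·(0.3687) + (0)·(0.067) = 1.4749.

Step 5 — scale by n: T² = 4 · 1.4749 = 5.8994.

T² ≈ 5.8994


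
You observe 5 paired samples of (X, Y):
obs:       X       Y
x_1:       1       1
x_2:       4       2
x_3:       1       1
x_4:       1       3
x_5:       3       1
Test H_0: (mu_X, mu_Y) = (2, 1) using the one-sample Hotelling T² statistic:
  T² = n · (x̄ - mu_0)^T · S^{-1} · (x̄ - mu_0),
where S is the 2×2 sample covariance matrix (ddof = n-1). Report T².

Step 1 — sample mean vector:
  mean(X) = (1 + 4 + 1 + 1 + 3) / 5 = 10/5 = 2
  mean(Y) = (1 + 2 + 1 + 3 + 1) / 5 = 8/5 = 1.6
  x̄ = (2, 1.6),  deviation x̄ - mu_0 = (2, 1.6) - (2, 1) = (0, 0.6).

Step 2 — sample covariance matrix, S[i,j] = (1/(n-1)) · Σ_k (x_{k,i} - mean_i) · (x_{k,j} - mean_j), divisor n-1 = 4:
  S[X,X] = ((-1)·(-1) + (2)·(2) + (-1)·(-1) + (-1)·(-1) + (1)·(1)) / 4 = 8/4 = 2
  S[X,Y] = ((-1)·(-0.6) + (2)·(0.4) + (-1)·(-0.6) + (-1)·(1.4) + (1)·(-0.6)) / 4 = 0/4 = 0
  S[Y,Y] = ((-0.6)·(-0.6) + (0.4)·(0.4) + (-0.6)·(-0.6) + (1.4)·(1.4) + (-0.6)·(-0.6)) / 4 = 3.2/4 = 0.8
  S = [[2, 0],
 [0, 0.8]].

Step 3 — invert S. det(S) = 2·0.8 - (0)² = 1.6.
  S^{-1} = (1/det) · [[d, -b], [-b, a]] = [[0.5, 0],
 [0, 1.25]].

Step 4 — quadratic form (x̄ - mu_0)^T · S^{-1} · (x̄ - mu_0):
  S^{-1} · (x̄ - mu_0) = (0, 0.75),
  (x̄ - mu_0)^T · [...] = (0)·(0) + (0.6)·(0.75) = 0.45.

Step 5 — scale by n: T² = 5 · 0.45 = 2.25.

T² ≈ 2.25


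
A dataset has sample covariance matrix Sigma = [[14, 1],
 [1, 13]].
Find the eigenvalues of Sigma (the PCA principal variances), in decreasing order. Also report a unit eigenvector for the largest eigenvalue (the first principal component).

Step 1 — characteristic polynomial of 2×2 Sigma:
  det(Sigma - λI) = λ² - trace · λ + det = 0.
  trace = 14 + 13 = 27, det = 14·13 - (1)² = 181.
Step 2 — discriminant:
  Δ = trace² - 4·det = 729 - 724 = 5.
Step 3 — eigenvalues:
  λ = (trace ± √Δ)/2 = (27 ± 2.2361)/2,
  λ_1 = 14.618,  λ_2 = 12.382.

Step 4 — unit eigenvector for λ_1: solve (Sigma - λ_1 I)v = 0. First row:
  (14 - 14.618)·v_x + (1)·v_y = 0, i.e. (-0.618)·v_x + (1)·v_y = 0,
  so v ∝ (b, λ_1 - a) = (1, 0.618) = u.
  ||u|| = √((1)² + (0.618)²) = √(1.382) ≈ 1.1756,
  v_1 = u/||u|| ≈ (0.8507, 0.5257) (||v_1|| = 1).

λ_1 = 14.618,  λ_2 = 12.382;  v_1 ≈ (0.8507, 0.5257)


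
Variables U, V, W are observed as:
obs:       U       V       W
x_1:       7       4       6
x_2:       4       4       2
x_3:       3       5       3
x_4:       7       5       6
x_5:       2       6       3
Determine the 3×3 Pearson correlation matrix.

Step 1 — column means:
  mean(U) = (7 + 4 + 3 + 7 + 2) / 5 = 23/5 = 4.6
  mean(V) = (4 + 4 + 5 + 5 + 6) / 5 = 24/5 = 4.8
  mean(W) = (6 + 2 + 3 + 6 + 3) / 5 = 20/5 = 4

Step 2 — sample variances and covariances s[i,j] = (1/(n-1)) · Σ_k (x_{k,i} - mean_i) · (x_{k,j} - mean_j), with n-1 = 4:
  s[U,U] = ((2.4)·(2.4) + (-0.6)·(-0.6) + (-1.6)·(-1.6) + (2.4)·(2.4) + (-2.6)·(-2.6)) / 4 = 21.2/4 = 5.3
  s[U,V] = ((2.4)·(-0.8) + (-0.6)·(-0.8) + (-1.6)·(0.2) + (2.4)·(0.2) + (-2.6)·(1.2)) / 4 = -4.4/4 = -1.1
  s[U,W] = ((2.4)·(2) + (-0.6)·(-2) + (-1.6)·(-1) + (2.4)·(2) + (-2.6)·(-1)) / 4 = 15/4 = 3.75
  s[V,V] = ((-0.8)·(-0.8) + (-0.8)·(-0.8) + (0.2)·(0.2) + (0.2)·(0.2) + (1.2)·(1.2)) / 4 = 2.8/4 = 0.7
  s[V,W] = ((-0.8)·(2) + (-0.8)·(-2) + (0.2)·(-1) + (0.2)·(2) + (1.2)·(-1)) / 4 = -1/4 = -0.25
  s[W,W] = ((2)·(2) + (-2)·(-2) + (-1)·(-1) + (2)·(2) + (-1)·(-1)) / 4 = 14/4 = 3.5
  Sample standard deviations s_i = √(s[i,i]):
  s(U) = √(5.3) = 2.3022
  s(V) = √(0.7) = 0.8367
  s(W) = √(3.5) = 1.8708

Step 3 — r_{ij} = s_{ij} / (s_i · s_j):
  r[U,U] = 1 (diagonal).
  r[U,V] = -1.1 / (2.3022 · 0.8367) = -1.1 / 1.9261 = -0.5711
  r[U,W] = 3.75 / (2.3022 · 1.8708) = 3.75 / 4.307 = 0.8707
  r[V,V] = 1 (diagonal).
  r[V,W] = -0.25 / (0.8367 · 1.8708) = -0.25 / 1.5652 = -0.1597
  r[W,W] = 1 (diagonal).

R is symmetric with unit diagonal. Assembling:

R = [[1, -0.5711, 0.8707],
 [-0.5711, 1, -0.1597],
 [0.8707, -0.1597, 1]]
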